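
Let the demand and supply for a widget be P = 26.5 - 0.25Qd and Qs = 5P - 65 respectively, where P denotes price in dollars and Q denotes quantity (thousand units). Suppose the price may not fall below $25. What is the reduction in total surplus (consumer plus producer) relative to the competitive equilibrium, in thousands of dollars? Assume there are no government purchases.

Rearranging demand gives Qd = 106 - 4P. In a free market, 106 - 4P = 5P - 65 gives the equilibrium P* = 19, Q* = 30.
The floor of 25 is above the equilibrium price 19, so it binds.
At P = 25: Qd = 106 - 4·25 = 6 and Qs = 5·25 - 65 = 60.
Quantity traded falls to 6. At Q = 6 the demand price is (106 - 6)/4 = 25 and the supply price is (65 + 6)/5 = 14.2.
Deadweight loss = ½ · (25 - 14.2) · (30 - 6) = ½ · 10.8 · 24 = 129.6.

129.6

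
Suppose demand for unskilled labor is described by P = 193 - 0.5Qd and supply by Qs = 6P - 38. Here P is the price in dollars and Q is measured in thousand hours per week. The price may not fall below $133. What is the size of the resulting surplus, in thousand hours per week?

640

Rearranging demand gives Qd = 386 - 2P. Equilibrium: 386 - 2P = 6P - 38, so 424 = 8P and P* = 53, Q* = 280.
Since 133 > 53, the floor is binding.
At P = 133: Qd = 386 - 2·133 = 120 and Qs = 6·133 - 38 = 760.
Surplus = Qs - Qd = 760 - 120 = 640.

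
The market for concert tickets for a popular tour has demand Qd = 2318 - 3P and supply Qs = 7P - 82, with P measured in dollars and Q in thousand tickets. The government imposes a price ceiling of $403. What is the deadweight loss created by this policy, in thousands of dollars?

0

Setting quantity demanded equal to quantity supplied, 2318 - 3P = 7P - 82, gives P* = 240 and Q* = 1598.
Since 403 is above P* = 240, the ceiling does not bind and the free-market outcome prevails.
Since the control does not bind, no trades are prevented and deadweight loss is zero.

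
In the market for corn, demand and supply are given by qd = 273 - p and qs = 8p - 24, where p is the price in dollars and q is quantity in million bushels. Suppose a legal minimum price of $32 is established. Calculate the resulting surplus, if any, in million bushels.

0

Setting quantity demanded equal to quantity supplied, 273 - p = 8p - 24, gives p* = 33 and q* = 240.
Since 32 is below p* = 33, the floor does not bind and the free-market outcome prevails.
Since the control does not bind, there is no surplus.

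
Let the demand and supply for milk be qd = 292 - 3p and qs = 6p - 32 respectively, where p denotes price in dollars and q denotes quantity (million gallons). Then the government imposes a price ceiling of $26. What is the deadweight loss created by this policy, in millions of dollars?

900

Equilibrium: 292 - 3p = 6p - 32, so 324 = 9p and p* = 36, q* = 184.
Because the ceiling (26) lies below the market-clearing price, it is binding.
At p = 26: qd = 292 - 3·26 = 214 and qs = 6·26 - 32 = 124.
Quantity traded falls to 124. At q = 124 the demand price is (292 - 124)/3 = 56 and the supply price is (32 + 124)/6 = 26.
Deadweight loss = ½ · (56 - 26) · (184 - 124) = ½ · 30 · 60 = 900.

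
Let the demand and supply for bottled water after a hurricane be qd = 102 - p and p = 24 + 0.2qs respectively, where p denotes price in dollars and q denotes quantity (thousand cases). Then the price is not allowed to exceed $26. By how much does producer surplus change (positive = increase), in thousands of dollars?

-412.5

Rearranging supply gives qs = 5p - 120. Equilibrium: 102 - p = 5p - 120, so 222 = 6p and p* = 37, q* = 65.
Because the ceiling (26) lies below the market-clearing price, it is binding.
At p = 26: qd = 102 - 26 = 76 and qs = 5·26 - 120 = 10.
Producer surplus without the control is ½ · (37 - 24) · 65 = 422.5.
With the ceiling, producers sell 10 units at 26, so PS = ½ · (26 - 24) · 10 = 10.
Change in producer surplus = 10 - 422.5 = -412.5.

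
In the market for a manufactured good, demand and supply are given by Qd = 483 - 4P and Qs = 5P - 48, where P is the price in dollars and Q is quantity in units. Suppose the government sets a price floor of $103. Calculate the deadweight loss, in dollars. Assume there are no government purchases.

Setting quantity demanded equal to quantity supplied, 483 - 4P = 5P - 48, gives P* = 59 and Q* = 247.
Since 103 > 59, the floor is binding.
At P = 103: Qd = 483 - 4·103 = 71 and Qs = 5·103 - 48 = 467.
Quantity traded falls to 71. At Q = 71 the demand price is (483 - 71)/4 = 103 and the supply price is (48 + 71)/5 = 23.8.
Deadweight loss = ½ · (103 - 23.8) · (247 - 71) = ½ · 79.2 · 176 = 6969.6.

6969.6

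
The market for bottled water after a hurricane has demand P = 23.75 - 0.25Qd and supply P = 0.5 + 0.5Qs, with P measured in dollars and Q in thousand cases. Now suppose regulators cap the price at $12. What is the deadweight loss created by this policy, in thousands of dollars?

24

Rearranging demand gives Qd = 95 - 4P; rearranging supply gives Qs = 2P - 1. Without the control the market clears where 95 - 4P = 2P - 1, i.e. P* = 16 and Q* = 31.
Since 12 < 16, the ceiling is binding.
At P = 12: Qd = 95 - 4·12 = 47 and Qs = 2·12 - 1 = 23.
Quantity traded falls to 23. At Q = 23 the demand price is (95 - 23)/4 = 18 and the supply price is (1 + 23)/2 = 12.
Deadweight loss = ½ · (18 - 12) · (31 - 23) = ½ · 6 · 8 = 24.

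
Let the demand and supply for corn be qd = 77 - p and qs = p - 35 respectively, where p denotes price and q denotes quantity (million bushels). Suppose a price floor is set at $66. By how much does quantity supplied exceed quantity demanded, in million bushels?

Without the control the market clears where 77 - p = p - 35, i.e. p* = 56 and q* = 21.
The floor of 66 is above the equilibrium price 56, so it binds.
At p = 66: qd = 77 - 66 = 11 and qs = 66 - 35 = 31.
Surplus = qs - qd = 31 - 11 = 20.

20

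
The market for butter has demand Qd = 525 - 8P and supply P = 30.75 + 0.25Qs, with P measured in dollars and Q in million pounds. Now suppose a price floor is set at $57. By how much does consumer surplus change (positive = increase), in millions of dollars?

-243

Rearranging supply gives Qs = 4P - 123. In a free market, 525 - 8P = 4P - 123 gives the equilibrium P* = 54, Q* = 93.
The floor of 57 is above the equilibrium price 54, so it binds.
At P = 57: Qd = 525 - 8·57 = 69 and Qs = 4·57 - 123 = 105.
Consumer surplus without the control is ½ · (65.625 - 54) · 93 = 540.5625.
With the floor, consumers buy 69 units at 57, so CS = ½ · (65.625 - 57) · 69 = 297.5625.
Change in consumer surplus = 297.5625 - 540.5625 = -243.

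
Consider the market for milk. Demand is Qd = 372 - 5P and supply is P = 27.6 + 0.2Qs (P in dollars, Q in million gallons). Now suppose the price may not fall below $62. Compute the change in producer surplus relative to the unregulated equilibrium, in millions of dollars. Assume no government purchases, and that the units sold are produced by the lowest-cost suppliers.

Rearranging supply gives Qs = 5P - 138. In a free market, 372 - 5P = 5P - 138 gives the equilibrium P* = 51, Q* = 117.
Since 62 > 51, the floor is binding.
At P = 62: Qd = 372 - 5·62 = 62 and Qs = 5·62 - 138 = 172.
Producer surplus without the control is ½ · (51 - 27.6) · 117 = 1368.9.
With the floor, 62 units are sold at 62. The supply price at Q = 62 is 40, so PS = ½ · [(62 - 27.6) + (62 - 40)] · 62 = 1748.4.
Change in producer surplus = 1748.4 - 1368.9 = 379.5.

379.5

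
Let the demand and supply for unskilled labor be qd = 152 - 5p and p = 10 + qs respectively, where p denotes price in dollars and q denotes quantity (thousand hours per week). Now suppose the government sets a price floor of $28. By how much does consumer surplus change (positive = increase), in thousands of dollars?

Rearranging supply gives qs = p - 10. Without the control the market clears where 152 - 5p = p - 10, i.e. p* = 27 and q* = 17.
Because the floor (28) lies above the market-clearing price, it is binding.
At p = 28: qd = 152 - 5·28 = 12 and qs = 28 - 10 = 18.
Consumer surplus without the control is ½ · (30.4 - 27) · 17 = 28.9.
With the floor, consumers buy 12 units at 28, so CS = ½ · (30.4 - 28) · 12 = 14.4.
Change in consumer surplus = 14.4 - 28.9 = -14.5.

-14.5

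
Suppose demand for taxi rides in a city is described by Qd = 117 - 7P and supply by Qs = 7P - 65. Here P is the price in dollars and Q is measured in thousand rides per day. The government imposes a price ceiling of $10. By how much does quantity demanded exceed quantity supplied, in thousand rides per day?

42

Equilibrium: 117 - 7P = 7P - 65, so 182 = 14P and P* = 13, Q* = 26.
The ceiling of 10 is below the equilibrium price 13, so it binds.
At P = 10: Qd = 117 - 7·10 = 47 and Qs = 7·10 - 65 = 5.
Shortage = Qd - Qs = 47 - 5 = 42.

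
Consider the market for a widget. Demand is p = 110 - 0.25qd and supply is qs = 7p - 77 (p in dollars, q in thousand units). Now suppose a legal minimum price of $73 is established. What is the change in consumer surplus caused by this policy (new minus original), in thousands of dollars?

Rearranging demand gives qd = 440 - 4p. Equilibrium: 440 - 4p = 7p - 77, so 517 = 11p and p* = 47, q* = 252.
The floor of 73 is above the equilibrium price 47, so it binds.
At p = 73: qd = 440 - 4·73 = 148 and qs = 7·73 - 77 = 434.
Consumer surplus without the control is ½ · (110 - 47) · 252 = 7938.
With the floor, consumers buy 148 units at 73, so CS = ½ · (110 - 73) · 148 = 2738.
Change in consumer surplus = 2738 - 7938 = -5200.

-5200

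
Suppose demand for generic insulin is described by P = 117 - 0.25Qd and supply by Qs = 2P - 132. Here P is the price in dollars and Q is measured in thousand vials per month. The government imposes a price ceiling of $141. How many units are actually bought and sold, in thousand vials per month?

68

Rearranging demand gives Qd = 468 - 4P. Setting quantity demanded equal to quantity supplied, 468 - 4P = 2P - 132, gives P* = 100 and Q* = 68.
Since 141 is above P* = 100, the ceiling does not bind and the free-market outcome prevails.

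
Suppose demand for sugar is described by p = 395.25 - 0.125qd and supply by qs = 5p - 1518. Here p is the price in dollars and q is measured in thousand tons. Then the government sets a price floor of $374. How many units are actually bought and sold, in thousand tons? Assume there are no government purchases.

170

Rearranging demand gives qd = 3162 - 8p. Setting quantity demanded equal to quantity supplied, 3162 - 8p = 5p - 1518, gives p* = 360 and q* = 282.
Because the floor (374) lies above the market-clearing price, it is binding.
At p = 374: qd = 3162 - 8·374 = 170 and qs = 5·374 - 1518 = 352.
The quantity actually transacted is the short side, demand: 170.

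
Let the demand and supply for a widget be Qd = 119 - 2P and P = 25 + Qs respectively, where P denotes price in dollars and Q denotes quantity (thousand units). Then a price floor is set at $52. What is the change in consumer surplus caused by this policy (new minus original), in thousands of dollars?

-76

Rearranging supply gives Qs = P - 25. Without the control the market clears where 119 - 2P = P - 25, i.e. P* = 48 and Q* = 23.
The floor of 52 is above the equilibrium price 48, so it binds.
At P = 52: Qd = 119 - 2·52 = 15 and Qs = 52 - 25 = 27.
Consumer surplus without the control is ½ · (59.5 - 48) · 23 = 132.25.
With the floor, consumers buy 15 units at 52, so CS = ½ · (59.5 - 52) · 15 = 56.25.
Change in consumer surplus = 56.25 - 132.25 = -76.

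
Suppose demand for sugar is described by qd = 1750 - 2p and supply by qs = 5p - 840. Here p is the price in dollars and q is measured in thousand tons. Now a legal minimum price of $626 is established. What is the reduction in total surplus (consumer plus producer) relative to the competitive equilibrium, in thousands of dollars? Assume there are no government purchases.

91750.4

Without the control the market clears where 1750 - 2p = 5p - 840, i.e. p* = 370 and q* = 1010.
Because the floor (626) lies above the market-clearing price, it is binding.
At p = 626: qd = 1750 - 2·626 = 498 and qs = 5·626 - 840 = 2290.
Quantity traded falls to 498. At q = 498 the demand price is (1750 - 498)/2 = 626 and the supply price is (840 + 498)/5 = 267.6.
Deadweight loss = ½ · (626 - 267.6) · (1010 - 498) = ½ · 358.4 · 512 = 91750.4.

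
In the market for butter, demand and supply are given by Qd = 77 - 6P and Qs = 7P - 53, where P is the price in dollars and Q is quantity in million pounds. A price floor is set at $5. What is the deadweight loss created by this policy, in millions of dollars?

Without the control the market clears where 77 - 6P = 7P - 53, i.e. P* = 10 and Q* = 17.
The floor of 5 is below the equilibrium price 10, so it is not binding; the market clears at P* = 10, Q* = 17.
Since the control does not bind, no trades are prevented and deadweight loss is zero.

0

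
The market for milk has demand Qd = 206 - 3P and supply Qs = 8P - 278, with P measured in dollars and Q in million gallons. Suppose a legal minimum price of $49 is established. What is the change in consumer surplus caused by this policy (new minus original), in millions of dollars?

-332.5

Without the control the market clears where 206 - 3P = 8P - 278, i.e. P* = 44 and Q* = 74.
Because the floor (49) lies above the market-clearing price, it is binding.
At P = 49: Qd = 206 - 3·49 = 59 and Qs = 8·49 - 278 = 114.
Consumer surplus without the control is ½ · (206/3 - 44) · 74 = 2738/3.
With the floor, consumers buy 59 units at 49, so CS = ½ · (206/3 - 49) · 59 = 3481/6.
Change in consumer surplus = 3481/6 - 2738/3 = -332.5.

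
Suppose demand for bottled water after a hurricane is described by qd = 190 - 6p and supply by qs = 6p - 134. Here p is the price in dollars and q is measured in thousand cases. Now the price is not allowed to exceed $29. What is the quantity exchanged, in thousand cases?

In a free market, 190 - 6p = 6p - 134 gives the equilibrium p* = 27, q* = 28.
The ceiling of 29 is above the equilibrium price 27, so it is not binding; the market clears at p* = 27, q* = 28.

28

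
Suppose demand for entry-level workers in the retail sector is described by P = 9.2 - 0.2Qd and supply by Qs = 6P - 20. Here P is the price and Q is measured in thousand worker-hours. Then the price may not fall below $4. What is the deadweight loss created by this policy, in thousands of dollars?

0

Rearranging demand gives Qd = 46 - 5P. Setting quantity demanded equal to quantity supplied, 46 - 5P = 6P - 20, gives P* = 6 and Q* = 16.
The floor of 4 is below the equilibrium price 6, so it is not binding; the market clears at P* = 6, Q* = 16.
Since the control does not bind, no trades are prevented and deadweight loss is zero.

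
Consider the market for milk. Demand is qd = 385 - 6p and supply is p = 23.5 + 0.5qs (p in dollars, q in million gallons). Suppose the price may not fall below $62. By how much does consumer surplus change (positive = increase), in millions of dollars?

-296

Rearranging supply gives qs = 2p - 47. Setting quantity demanded equal to quantity supplied, 385 - 6p = 2p - 47, gives p* = 54 and q* = 61.
Since 62 > 54, the floor is binding.
At p = 62: qd = 385 - 6·62 = 13 and qs = 2·62 - 47 = 77.
Consumer surplus without the control is ½ · (385/6 - 54) · 61 = 3721/12.
With the floor, consumers buy 13 units at 62, so CS = ½ · (385/6 - 62) · 13 = 169/12.
Change in consumer surplus = 169/12 - 3721/12 = -296.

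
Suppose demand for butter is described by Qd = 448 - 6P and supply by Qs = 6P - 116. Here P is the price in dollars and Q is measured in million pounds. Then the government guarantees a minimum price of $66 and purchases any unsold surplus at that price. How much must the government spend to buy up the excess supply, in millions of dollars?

15048

Setting quantity demanded equal to quantity supplied, 448 - 6P = 6P - 116, gives P* = 47 and Q* = 166.
Since 66 > 47, the floor is binding.
At P = 66: Qd = 448 - 6·66 = 52 and Qs = 6·66 - 116 = 280.
Surplus = Qs - Qd = 228.
Government expenditure = surplus × support price = 228 × 66 = 15048.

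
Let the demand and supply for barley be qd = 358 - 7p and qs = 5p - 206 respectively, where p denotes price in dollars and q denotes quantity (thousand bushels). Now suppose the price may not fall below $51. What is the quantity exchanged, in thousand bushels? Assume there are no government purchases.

Setting quantity demanded equal to quantity supplied, 358 - 7p = 5p - 206, gives p* = 47 and q* = 29.
The floor of 51 is above the equilibrium price 47, so it binds.
At p = 51: qd = 358 - 7·51 = 1 and qs = 5·51 - 206 = 49.
The quantity actually transacted is the short side, demand: 1.

1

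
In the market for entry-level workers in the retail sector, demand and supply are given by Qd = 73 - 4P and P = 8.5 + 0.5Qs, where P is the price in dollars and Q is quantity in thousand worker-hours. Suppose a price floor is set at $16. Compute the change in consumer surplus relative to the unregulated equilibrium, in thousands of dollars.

Rearranging supply gives Qs = 2P - 17. Setting quantity demanded equal to quantity supplied, 73 - 4P = 2P - 17, gives P* = 15 and Q* = 13.
The floor of 16 is above the equilibrium price 15, so it binds.
At P = 16: Qd = 73 - 4·16 = 9 and Qs = 2·16 - 17 = 15.
Consumer surplus without the control is ½ · (18.25 - 15) · 13 = 21.125.
With the floor, consumers buy 9 units at 16, so CS = ½ · (18.25 - 16) · 9 = 10.125.
Change in consumer surplus = 10.125 - 21.125 = -11.

-11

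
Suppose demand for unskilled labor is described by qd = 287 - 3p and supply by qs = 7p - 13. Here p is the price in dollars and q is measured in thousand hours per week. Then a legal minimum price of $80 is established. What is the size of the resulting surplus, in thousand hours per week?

500

In a free market, 287 - 3p = 7p - 13 gives the equilibrium p* = 30, q* = 197.
Because the floor (80) lies above the market-clearing price, it is binding.
At p = 80: qd = 287 - 3·80 = 47 and qs = 7·80 - 13 = 547.
Surplus = qs - qd = 547 - 47 = 500.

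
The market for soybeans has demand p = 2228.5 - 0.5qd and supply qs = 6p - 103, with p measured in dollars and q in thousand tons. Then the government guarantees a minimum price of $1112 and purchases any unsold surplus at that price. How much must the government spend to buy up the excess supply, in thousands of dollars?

4821632

Rearranging demand gives qd = 4457 - 2p. In a free market, 4457 - 2p = 6p - 103 gives the equilibrium p* = 570, q* = 3317.
The floor of 1112 is above the equilibrium price 570, so it binds.
At p = 1112: qd = 4457 - 2·1112 = 2233 and qs = 6·1112 - 103 = 6569.
Surplus = qs - qd = 4336.
Government expenditure = surplus × support price = 4336 × 1112 = 4821632.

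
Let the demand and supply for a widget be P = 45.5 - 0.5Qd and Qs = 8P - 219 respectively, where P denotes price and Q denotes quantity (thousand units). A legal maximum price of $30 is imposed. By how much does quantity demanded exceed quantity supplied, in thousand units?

10

Rearranging demand gives Qd = 91 - 2P. Equilibrium: 91 - 2P = 8P - 219, so 310 = 10P and P* = 31, Q* = 29.
The ceiling of 30 is below the equilibrium price 31, so it binds.
At P = 30: Qd = 91 - 2·30 = 31 and Qs = 8·30 - 219 = 21.
Shortage = Qd - Qs = 31 - 21 = 10.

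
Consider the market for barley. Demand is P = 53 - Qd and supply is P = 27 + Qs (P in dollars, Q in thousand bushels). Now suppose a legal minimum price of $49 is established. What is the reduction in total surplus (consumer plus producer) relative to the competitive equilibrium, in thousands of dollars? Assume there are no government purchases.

Rearranging demand gives Qd = 53 - P; rearranging supply gives Qs = P - 27. In a free market, 53 - P = P - 27 gives the equilibrium P* = 40, Q* = 13.
The floor of 49 is above the equilibrium price 40, so it binds.
At P = 49: Qd = 53 - 49 = 4 and Qs = 49 - 27 = 22.
Quantity traded falls to 4. At Q = 4 the demand price is 53 - 4 = 49 and the supply price is 27 + 4 = 31.
Deadweight loss = ½ · (49 - 31) · (13 - 4) = ½ · 18 · 9 = 81.

81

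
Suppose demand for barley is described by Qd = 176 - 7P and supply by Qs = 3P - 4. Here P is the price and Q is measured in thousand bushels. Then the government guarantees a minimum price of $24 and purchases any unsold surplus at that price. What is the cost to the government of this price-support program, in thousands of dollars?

1440

Setting quantity demanded equal to quantity supplied, 176 - 7P = 3P - 4, gives P* = 18 and Q* = 50.
The floor of 24 is above the equilibrium price 18, so it binds.
At P = 24: Qd = 176 - 7·24 = 8 and Qs = 3·24 - 4 = 68.
Surplus = Qs - Qd = 60.
Government expenditure = surplus × support price = 60 × 24 = 1440.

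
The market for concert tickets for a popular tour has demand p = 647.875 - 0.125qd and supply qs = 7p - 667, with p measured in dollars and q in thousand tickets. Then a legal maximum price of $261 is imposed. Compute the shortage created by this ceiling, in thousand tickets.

1935

Rearranging demand gives qd = 5183 - 8p. Setting quantity demanded equal to quantity supplied, 5183 - 8p = 7p - 667, gives p* = 390 and q* = 2063.
Since 261 < 390, the ceiling is binding.
At p = 261: qd = 5183 - 8·261 = 3095 and qs = 7·261 - 667 = 1160.
Shortage = qd - qs = 3095 - 1160 = 1935.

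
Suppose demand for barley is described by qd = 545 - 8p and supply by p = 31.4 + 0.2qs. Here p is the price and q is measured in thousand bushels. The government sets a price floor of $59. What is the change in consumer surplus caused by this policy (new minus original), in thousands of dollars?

-465

Rearranging supply gives qs = 5p - 157. Equilibrium: 545 - 8p = 5p - 157, so 702 = 13p and p* = 54, q* = 113.
Because the floor (59) lies above the market-clearing price, it is binding.
At p = 59: qd = 545 - 8·59 = 73 and qs = 5·59 - 157 = 138.
Consumer surplus without the control is ½ · (68.125 - 54) · 113 = 798.0625.
With the floor, consumers buy 73 units at 59, so CS = ½ · (68.125 - 59) · 73 = 333.0625.
Change in consumer surplus = 333.0625 - 798.0625 = -465.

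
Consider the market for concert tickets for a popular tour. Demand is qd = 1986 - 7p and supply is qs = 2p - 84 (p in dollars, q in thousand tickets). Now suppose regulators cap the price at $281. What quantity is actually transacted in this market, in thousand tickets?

376

Equilibrium: 1986 - 7p = 2p - 84, so 2070 = 9p and p* = 230, q* = 376.
The ceiling of 281 is above the equilibrium price 230, so it is not binding; the market clears at p* = 230, q* = 376.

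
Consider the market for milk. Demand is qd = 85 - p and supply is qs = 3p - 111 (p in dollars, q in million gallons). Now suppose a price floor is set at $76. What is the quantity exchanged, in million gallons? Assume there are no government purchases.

Setting quantity demanded equal to quantity supplied, 85 - p = 3p - 111, gives p* = 49 and q* = 36.
The floor of 76 is above the equilibrium price 49, so it binds.
At p = 76: qd = 85 - 76 = 9 and qs = 3·76 - 111 = 117.
The quantity actually transacted is the short side, demand: 9.

9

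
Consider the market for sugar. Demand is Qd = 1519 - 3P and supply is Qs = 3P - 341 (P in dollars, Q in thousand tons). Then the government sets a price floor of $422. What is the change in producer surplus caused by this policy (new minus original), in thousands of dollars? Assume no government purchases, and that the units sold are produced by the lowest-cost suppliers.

Setting quantity demanded equal to quantity supplied, 1519 - 3P = 3P - 341, gives P* = 310 and Q* = 589.
Because the floor (422) lies above the market-clearing price, it is binding.
At P = 422: Qd = 1519 - 3·422 = 253 and Qs = 3·422 - 341 = 925.
Producer surplus without the control is ½ · (310 - 341/3) · 589 = 346921/6.
With the floor, 253 units are sold at 422. The supply price at Q = 253 is 198, so PS = ½ · [(422 - 341/3) + (422 - 198)] · 253 = 404041/6.
Change in producer surplus = 404041/6 - 346921/6 = 9520.

9520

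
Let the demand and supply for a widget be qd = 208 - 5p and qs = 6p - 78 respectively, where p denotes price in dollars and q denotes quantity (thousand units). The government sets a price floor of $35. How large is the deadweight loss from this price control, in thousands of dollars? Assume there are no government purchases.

371.25

Setting quantity demanded equal to quantity supplied, 208 - 5p = 6p - 78, gives p* = 26 and q* = 78.
Since 35 > 26, the floor is binding.
At p = 35: qd = 208 - 5·35 = 33 and qs = 6·35 - 78 = 132.
Quantity traded falls to 33. At q = 33 the demand price is (208 - 33)/5 = 35 and the supply price is (78 + 33)/6 = 18.5.
Deadweight loss = ½ · (35 - 18.5) · (78 - 33) = ½ · 16.5 · 45 = 371.25.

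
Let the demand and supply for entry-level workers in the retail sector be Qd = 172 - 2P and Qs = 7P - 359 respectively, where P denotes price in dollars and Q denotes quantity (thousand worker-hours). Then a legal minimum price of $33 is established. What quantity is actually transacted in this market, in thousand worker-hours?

In a free market, 172 - 2P = 7P - 359 gives the equilibrium P* = 59, Q* = 54.
Since 33 is below P* = 59, the floor does not bind and the free-market outcome prevails.

54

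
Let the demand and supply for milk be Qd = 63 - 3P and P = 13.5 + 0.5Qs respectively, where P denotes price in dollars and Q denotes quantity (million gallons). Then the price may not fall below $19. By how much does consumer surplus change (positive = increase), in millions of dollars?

Rearranging supply gives Qs = 2P - 27. In a free market, 63 - 3P = 2P - 27 gives the equilibrium P* = 18, Q* = 9.
Because the floor (19) lies above the market-clearing price, it is binding.
At P = 19: Qd = 63 - 3·19 = 6 and Qs = 2·19 - 27 = 11.
Consumer surplus without the control is ½ · (21 - 18) · 9 = 13.5.
With the floor, consumers buy 6 units at 19, so CS = ½ · (21 - 19) · 6 = 6.
Change in consumer surplus = 6 - 13.5 = -7.5.

-7.5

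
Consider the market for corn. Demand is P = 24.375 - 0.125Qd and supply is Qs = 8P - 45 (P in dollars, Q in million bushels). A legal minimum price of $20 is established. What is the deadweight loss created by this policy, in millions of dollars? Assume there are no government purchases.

Rearranging demand gives Qd = 195 - 8P. Without the control the market clears where 195 - 8P = 8P - 45, i.e. P* = 15 and Q* = 75.
Because the floor (20) lies above the market-clearing price, it is binding.
At P = 20: Qd = 195 - 8·20 = 35 and Qs = 8·20 - 45 = 115.
Quantity traded falls to 35. At Q = 35 the demand price is (195 - 35)/8 = 20 and the supply price is (45 + 35)/8 = 10.
Deadweight loss = ½ · (20 - 10) · (75 - 35) = ½ · 10 · 40 = 200.

200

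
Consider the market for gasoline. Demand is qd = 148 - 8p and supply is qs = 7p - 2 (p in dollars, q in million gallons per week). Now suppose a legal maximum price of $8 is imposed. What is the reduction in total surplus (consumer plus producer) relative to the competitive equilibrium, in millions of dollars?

Without the control the market clears where 148 - 8p = 7p - 2, i.e. p* = 10 and q* = 68.
The ceiling of 8 is below the equilibrium price 10, so it binds.
At p = 8: qd = 148 - 8·8 = 84 and qs = 7·8 - 2 = 54.
Quantity traded falls to 54. At q = 54 the demand price is (148 - 54)/8 = 11.75 and the supply price is (2 + 54)/7 = 8.
Deadweight loss = ½ · (11.75 - 8) · (68 - 54) = ½ · 3.75 · 14 = 26.25.

26.25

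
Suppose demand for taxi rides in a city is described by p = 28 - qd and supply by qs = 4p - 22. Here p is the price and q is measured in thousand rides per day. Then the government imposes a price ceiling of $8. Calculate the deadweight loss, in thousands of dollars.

Rearranging demand gives qd = 28 - p. Equilibrium: 28 - p = 4p - 22, so 50 = 5p and p* = 10, q* = 18.
Since 8 < 10, the ceiling is binding.
At p = 8: qd = 28 - 8 = 20 and qs = 4·8 - 22 = 10.
Quantity traded falls to 10. At q = 10 the demand price is 28 - 10 = 18 and the supply price is (22 + 10)/4 = 8.
Deadweight loss = ½ · (18 - 8) · (18 - 10) = ½ · 10 · 8 = 40.

40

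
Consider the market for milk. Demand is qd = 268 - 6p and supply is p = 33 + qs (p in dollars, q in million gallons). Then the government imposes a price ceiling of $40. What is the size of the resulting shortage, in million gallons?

Rearranging supply gives qs = p - 33. Equilibrium: 268 - 6p = p - 33, so 301 = 7p and p* = 43, q* = 10.
The ceiling of 40 is below the equilibrium price 43, so it binds.
At p = 40: qd = 268 - 6·40 = 28 and qs = 40 - 33 = 7.
Shortage = qd - qs = 28 - 7 = 21.

21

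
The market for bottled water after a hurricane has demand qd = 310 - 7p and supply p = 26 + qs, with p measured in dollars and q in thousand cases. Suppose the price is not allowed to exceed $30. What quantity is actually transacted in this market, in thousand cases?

Rearranging supply gives qs = p - 26. Without the control the market clears where 310 - 7p = p - 26, i.e. p* = 42 and q* = 16.
Because the ceiling (30) lies below the market-clearing price, it is binding.
At p = 30: qd = 310 - 7·30 = 100 and qs = 30 - 26 = 4.
The quantity actually transacted is the short side, supply: 4.

4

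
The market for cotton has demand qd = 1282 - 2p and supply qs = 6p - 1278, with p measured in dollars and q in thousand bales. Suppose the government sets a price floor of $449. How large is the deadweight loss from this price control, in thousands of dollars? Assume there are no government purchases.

In a free market, 1282 - 2p = 6p - 1278 gives the equilibrium p* = 320, q* = 642.
The floor of 449 is above the equilibrium price 320, so it binds.
At p = 449: qd = 1282 - 2·449 = 384 and qs = 6·449 - 1278 = 1416.
Quantity traded falls to 384. At q = 384 the demand price is (1282 - 384)/2 = 449 and the supply price is (1278 + 384)/6 = 277.
Deadweight loss = ½ · (449 - 277) · (642 - 384) = ½ · 172 · 258 = 22188.

22188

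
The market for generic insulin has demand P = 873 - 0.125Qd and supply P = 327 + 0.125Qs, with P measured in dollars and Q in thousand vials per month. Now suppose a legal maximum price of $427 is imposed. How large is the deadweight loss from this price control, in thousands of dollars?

239432

Rearranging demand gives Qd = 6984 - 8P; rearranging supply gives Qs = 8P - 2616. In a free market, 6984 - 8P = 8P - 2616 gives the equilibrium P* = 600, Q* = 2184.
Because the ceiling (427) lies below the market-clearing price, it is binding.
At P = 427: Qd = 6984 - 8·427 = 3568 and Qs = 8·427 - 2616 = 800.
Quantity traded falls to 800. At Q = 800 the demand price is (6984 - 800)/8 = 773 and the supply price is (2616 + 800)/8 = 427.
Deadweight loss = ½ · (773 - 427) · (2184 - 800) = ½ · 346 · 1384 = 239432.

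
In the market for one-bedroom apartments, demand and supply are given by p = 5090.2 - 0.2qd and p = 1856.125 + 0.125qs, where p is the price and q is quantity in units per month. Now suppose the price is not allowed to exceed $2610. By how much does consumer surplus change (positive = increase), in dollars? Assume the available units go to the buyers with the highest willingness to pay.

1418550

Rearranging demand gives qd = 25451 - 5p; rearranging supply gives qs = 8p - 14849. Setting quantity demanded equal to quantity supplied, 25451 - 5p = 8p - 14849, gives p* = 3100 and q* = 9951.
Because the ceiling (2610) lies below the market-clearing price, it is binding.
At p = 2610: qd = 25451 - 5·2610 = 12401 and qs = 8·2610 - 14849 = 6031.
Consumer surplus without the control is ½ · (5090.2 - 3100) · 9951 = 9902240.1.
With the ceiling, 6031 units are sold at 2610 (assume they go to the highest-value buyers). The demand price at q = 6031 is 3884, so CS = ½ · [(5090.2 - 2610) + (3884 - 2610)] · 6031 = 11320790.1.
Change in consumer surplus = 11320790.1 - 9902240.1 = 1418550.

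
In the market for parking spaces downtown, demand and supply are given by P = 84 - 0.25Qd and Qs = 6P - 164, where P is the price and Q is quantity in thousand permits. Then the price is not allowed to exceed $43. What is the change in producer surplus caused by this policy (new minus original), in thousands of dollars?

Rearranging demand gives Qd = 336 - 4P. Setting quantity demanded equal to quantity supplied, 336 - 4P = 6P - 164, gives P* = 50 and Q* = 136.
Because the ceiling (43) lies below the market-clearing price, it is binding.
At P = 43: Qd = 336 - 4·43 = 164 and Qs = 6·43 - 164 = 94.
Producer surplus without the control is ½ · (50 - 82/3) · 136 = 4624/3.
With the ceiling, producers sell 94 units at 43, so PS = ½ · (43 - 82/3) · 94 = 2209/3.
Change in producer surplus = 2209/3 - 4624/3 = -805.

-805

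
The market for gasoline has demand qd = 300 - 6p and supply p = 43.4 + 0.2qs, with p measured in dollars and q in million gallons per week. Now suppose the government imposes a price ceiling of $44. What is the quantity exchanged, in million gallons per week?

3

Rearranging supply gives qs = 5p - 217. Setting quantity demanded equal to quantity supplied, 300 - 6p = 5p - 217, gives p* = 47 and q* = 18.
Since 44 < 47, the ceiling is binding.
At p = 44: qd = 300 - 6·44 = 36 and qs = 5·44 - 217 = 3.
The quantity actually transacted is the short side, supply: 3.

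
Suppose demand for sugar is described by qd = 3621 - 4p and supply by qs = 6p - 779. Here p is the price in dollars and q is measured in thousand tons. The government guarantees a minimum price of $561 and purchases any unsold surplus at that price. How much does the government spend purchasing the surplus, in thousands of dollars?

678810

Setting quantity demanded equal to quantity supplied, 3621 - 4p = 6p - 779, gives p* = 440 and q* = 1861.
The floor of 561 is above the equilibrium price 440, so it binds.
At p = 561: qd = 3621 - 4·561 = 1377 and qs = 6·561 - 779 = 2587.
Surplus = qs - qd = 1210.
Government expenditure = surplus × support price = 1210 × 561 = 678810.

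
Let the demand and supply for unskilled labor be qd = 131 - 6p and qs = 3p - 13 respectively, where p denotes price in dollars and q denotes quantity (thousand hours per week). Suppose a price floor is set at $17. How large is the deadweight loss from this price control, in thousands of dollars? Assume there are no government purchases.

9

Equilibrium: 131 - 6p = 3p - 13, so 144 = 9p and p* = 16, q* = 35.
Because the floor (17) lies above the market-clearing price, it is binding.
At p = 17: qd = 131 - 6·17 = 29 and qs = 3·17 - 13 = 38.
Quantity traded falls to 29. At q = 29 the demand price is (131 - 29)/6 = 17 and the supply price is (13 + 29)/3 = 14.
Deadweight loss = ½ · (17 - 14) · (35 - 29) = ½ · 3 · 6 = 9.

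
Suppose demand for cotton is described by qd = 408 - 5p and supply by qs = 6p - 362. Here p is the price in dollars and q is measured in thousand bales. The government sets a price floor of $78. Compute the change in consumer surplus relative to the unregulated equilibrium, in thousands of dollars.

Setting quantity demanded equal to quantity supplied, 408 - 5p = 6p - 362, gives p* = 70 and q* = 58.
Since 78 > 70, the floor is binding.
At p = 78: qd = 408 - 5·78 = 18 and qs = 6·78 - 362 = 106.
Consumer surplus without the control is ½ · (81.6 - 70) · 58 = 336.4.
With the floor, consumers buy 18 units at 78, so CS = ½ · (81.6 - 78) · 18 = 32.4.
Change in consumer surplus = 32.4 - 336.4 = -304.

-304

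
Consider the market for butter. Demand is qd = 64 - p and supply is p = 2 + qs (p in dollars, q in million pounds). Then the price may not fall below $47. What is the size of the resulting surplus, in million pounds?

Rearranging supply gives qs = p - 2. In a free market, 64 - p = p - 2 gives the equilibrium p* = 33, q* = 31.
Since 47 > 33, the floor is binding.
At p = 47: qd = 64 - 47 = 17 and qs = 47 - 2 = 45.
Surplus = qs - qd = 45 - 17 = 28.

28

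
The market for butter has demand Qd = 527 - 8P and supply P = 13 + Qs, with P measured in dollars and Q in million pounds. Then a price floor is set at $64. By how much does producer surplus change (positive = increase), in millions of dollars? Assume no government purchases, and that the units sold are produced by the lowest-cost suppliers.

Rearranging supply gives Qs = P - 13. Without the control the market clears where 527 - 8P = P - 13, i.e. P* = 60 and Q* = 47.
The floor of 64 is above the equilibrium price 60, so it binds.
At P = 64: Qd = 527 - 8·64 = 15 and Qs = 64 - 13 = 51.
Producer surplus without the control is ½ · (60 - 13) · 47 = 1104.5.
With the floor, 15 units are sold at 64. The supply price at Q = 15 is 28, so PS = ½ · [(64 - 13) + (64 - 28)] · 15 = 652.5.
Change in producer surplus = 652.5 - 1104.5 = -452.

-452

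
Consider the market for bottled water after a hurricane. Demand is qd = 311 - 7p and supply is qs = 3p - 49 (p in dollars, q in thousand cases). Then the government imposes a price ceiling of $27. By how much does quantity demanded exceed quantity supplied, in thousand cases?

Without the control the market clears where 311 - 7p = 3p - 49, i.e. p* = 36 and q* = 59.
Since 27 < 36, the ceiling is binding.
At p = 27: qd = 311 - 7·27 = 122 and qs = 3·27 - 49 = 32.
Shortage = qd - qs = 122 - 32 = 90.

90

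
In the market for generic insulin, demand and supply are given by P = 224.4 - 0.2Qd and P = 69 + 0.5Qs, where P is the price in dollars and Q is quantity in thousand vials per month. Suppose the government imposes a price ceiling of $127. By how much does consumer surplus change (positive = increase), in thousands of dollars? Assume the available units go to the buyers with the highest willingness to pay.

5024.4

Rearranging demand gives Qd = 1122 - 5P; rearranging supply gives Qs = 2P - 138. In a free market, 1122 - 5P = 2P - 138 gives the equilibrium P* = 180, Q* = 222.
Since 127 < 180, the ceiling is binding.
At P = 127: Qd = 1122 - 5·127 = 487 and Qs = 2·127 - 138 = 116.
Consumer surplus without the control is ½ · (224.4 - 180) · 222 = 4928.4.
With the ceiling, 116 units are sold at 127 (assume they go to the highest-value buyers). The demand price at Q = 116 is 201.2, so CS = ½ · [(224.4 - 127) + (201.2 - 127)] · 116 = 9952.8.
Change in consumer surplus = 9952.8 - 4928.4 = 5024.4.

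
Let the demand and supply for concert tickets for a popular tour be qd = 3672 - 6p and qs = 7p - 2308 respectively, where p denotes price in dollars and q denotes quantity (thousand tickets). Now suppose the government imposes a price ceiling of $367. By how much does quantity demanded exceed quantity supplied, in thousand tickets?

1209

Equilibrium: 3672 - 6p = 7p - 2308, so 5980 = 13p and p* = 460, q* = 912.
Because the ceiling (367) lies below the market-clearing price, it is binding.
At p = 367: qd = 3672 - 6·367 = 1470 and qs = 7·367 - 2308 = 261.
Shortage = qd - qs = 1470 - 261 = 1209.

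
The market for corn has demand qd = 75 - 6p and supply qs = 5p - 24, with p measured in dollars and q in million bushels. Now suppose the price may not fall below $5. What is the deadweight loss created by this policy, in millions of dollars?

Equilibrium: 75 - 6p = 5p - 24, so 99 = 11p and p* = 9, q* = 21.
Since 5 is below p* = 9, the floor does not bind and the free-market outcome prevails.
Since the control does not bind, no trades are prevented and deadweight loss is zero.

0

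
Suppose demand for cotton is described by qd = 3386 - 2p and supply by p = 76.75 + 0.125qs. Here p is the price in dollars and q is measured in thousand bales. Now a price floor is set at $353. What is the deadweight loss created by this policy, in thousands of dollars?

Rearranging supply gives qs = 8p - 614. Without the control the market clears where 3386 - 2p = 8p - 614, i.e. p* = 400 and q* = 2586.
The floor of 353 is below the equilibrium price 400, so it is not binding; the market clears at p* = 400, q* = 2586.
Since the control does not bind, no trades are prevented and deadweight loss is zero.

0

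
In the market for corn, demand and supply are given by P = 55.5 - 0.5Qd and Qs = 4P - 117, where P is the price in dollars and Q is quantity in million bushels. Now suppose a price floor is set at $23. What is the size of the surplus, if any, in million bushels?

0

Rearranging demand gives Qd = 111 - 2P. Equilibrium: 111 - 2P = 4P - 117, so 228 = 6P and P* = 38, Q* = 35.
The floor of 23 is below the equilibrium price 38, so it is not binding; the market clears at P* = 38, Q* = 35.
Since the control does not bind, there is no surplus.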